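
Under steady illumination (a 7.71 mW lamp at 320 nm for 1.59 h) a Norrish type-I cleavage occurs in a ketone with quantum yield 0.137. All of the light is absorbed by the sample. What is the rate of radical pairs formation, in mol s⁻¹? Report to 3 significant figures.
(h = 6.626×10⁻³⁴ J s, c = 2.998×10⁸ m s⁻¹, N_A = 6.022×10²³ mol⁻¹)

Photon energy at 320 nm: hc/λ = (6.626×10⁻³⁴)(2.998×10⁸)/(320×10⁻⁹) = 6.208×10⁻¹⁹ J.
Energy delivered: (7.71 mW)(5724 s) = 44.13 J.
Photons incident: 44.13 / 6.208×10⁻¹⁹ = 7.109×10¹⁹, i.e. 7.109×10¹⁹/6.022×10²³ = 1.181×10⁻⁴ mol.
Product formed: 0.137 × 1.181×10⁻⁴ = 1.618×10⁻⁵ mol.
Rate: 1.618×10⁻⁵ / 5724 s = 2.83×10⁻⁹ mol s⁻¹.

2.83×10⁻⁹ mol s⁻¹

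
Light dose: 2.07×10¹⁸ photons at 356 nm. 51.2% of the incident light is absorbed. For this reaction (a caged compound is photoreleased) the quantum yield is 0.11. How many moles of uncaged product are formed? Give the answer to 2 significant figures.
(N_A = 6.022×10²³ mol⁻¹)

1.9×10⁻⁷ mol

Moles of photons: 2.07×10¹⁸ / 6.022×10²³ = 3.437×10⁻⁶ mol.
Photons absorbed: 0.512 × 3.437×10⁻⁶ = 1.760×10⁻⁶ mol.
Product: Φ × n_abs = 0.11 × 1.760×10⁻⁶ = 1.936×10⁻⁷ mol.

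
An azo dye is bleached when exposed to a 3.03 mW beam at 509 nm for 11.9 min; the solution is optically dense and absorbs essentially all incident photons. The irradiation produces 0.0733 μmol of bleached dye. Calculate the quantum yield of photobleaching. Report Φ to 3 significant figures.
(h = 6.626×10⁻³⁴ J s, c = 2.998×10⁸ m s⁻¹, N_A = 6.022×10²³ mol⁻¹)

Product: 0.0733 μmol = 7.33×10⁻⁸ mol.
Photon energy at 509 nm: hc/λ = (6.626×10⁻³⁴)(2.998×10⁸)/(509×10⁻⁹) = 3.903×10⁻¹⁹ J.
Energy delivered: (3.03 mW)(714 s) = 2.163 J.
Photons incident: 2.163 / 3.903×10⁻¹⁹ = 5.542×10¹⁸, i.e. 5.542×10¹⁸/6.022×10²³ = 9.203×10⁻⁶ mol.
Φ = 7.33×10⁻⁸ mol / 9.203×10⁻⁶ mol photons = 0.00796.

Φ = 0.00796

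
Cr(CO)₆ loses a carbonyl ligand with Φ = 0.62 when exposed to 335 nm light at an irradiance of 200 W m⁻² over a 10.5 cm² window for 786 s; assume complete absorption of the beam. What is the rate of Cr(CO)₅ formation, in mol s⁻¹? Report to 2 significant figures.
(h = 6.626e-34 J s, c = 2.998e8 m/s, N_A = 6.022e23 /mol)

Photon energy at 335 nm: hc/λ = (6.626e-34)(2.998e8)/(335e-9) = 5.930e-19 J.
Energy delivered: (200 W m⁻²)(10.5e-4 m²)(786 s) = 165.1 J.
Photons incident: 165.1 / 5.930e-19 = 2.784e20, i.e. 2.784e20/6.022e23 = 4.623e-4 mol.
Product formed: 0.62 × 4.623e-4 = 2.866e-4 mol.
Rate: 2.866e-4 / 786 s = 3.6e-7 mol s⁻¹.

3.6e-7 mol s⁻¹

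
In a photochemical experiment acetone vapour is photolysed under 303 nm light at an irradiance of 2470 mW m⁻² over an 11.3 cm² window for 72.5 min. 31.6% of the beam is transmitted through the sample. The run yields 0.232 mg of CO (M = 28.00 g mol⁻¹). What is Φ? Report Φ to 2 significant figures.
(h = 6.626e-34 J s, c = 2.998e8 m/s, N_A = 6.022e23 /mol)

Φ = 0.39

Product: 0.232 mg / 28.00 g mol⁻¹ = 8.286e-6 mol.
Photon energy at 303 nm: hc/λ = (6.626e-34)(2.998e8)/(303e-9) = 6.556e-19 J.
Energy delivered: (2470 mW m⁻²)(11.3e-4 m²)(4350 s) = 12.14 J.
Photons incident: 12.14 / 6.556e-19 = 1.852e19, i.e. 1.852e19/6.022e23 = 3.075e-5 mol.
Fraction absorbed: 1 − 31.6/100 = 0.6840.
Photons absorbed: 0.6840 × 3.075e-5 = 2.103e-5 mol.
Φ = 8.286e-6 mol / 2.103e-5 mol photons = 0.39.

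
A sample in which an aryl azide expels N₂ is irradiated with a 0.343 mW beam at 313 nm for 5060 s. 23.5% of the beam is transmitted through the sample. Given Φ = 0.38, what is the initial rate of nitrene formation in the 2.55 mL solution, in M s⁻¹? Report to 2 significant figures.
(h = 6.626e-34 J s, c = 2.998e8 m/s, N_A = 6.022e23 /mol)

1.0e-7 M s⁻¹

Photon energy at 313 nm: hc/λ = (6.626e-34)(2.998e8)/(313e-9) = 6.347e-19 J.
Energy delivered: (0.343 mW)(5060 s) = 1.736 J.
Photons incident: 1.736 / 6.347e-19 = 2.735e18, i.e. 2.735e18/6.022e23 = 4.542e-6 mol.
Fraction absorbed: 1 − 23.5/100 = 0.7650.
Photons absorbed: 0.7650 × 4.542e-6 = 3.475e-6 mol.
Product formed: 0.38 × 3.475e-6 = 1.321e-6 mol.
Rate: 1.321e-6 mol / (5060 s × 0.00255 L) = 1.0e-7 M s⁻¹.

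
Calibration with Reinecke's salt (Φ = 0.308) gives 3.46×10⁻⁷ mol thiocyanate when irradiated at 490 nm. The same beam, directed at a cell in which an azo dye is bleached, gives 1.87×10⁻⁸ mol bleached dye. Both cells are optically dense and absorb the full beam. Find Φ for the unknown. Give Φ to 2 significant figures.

Photons absorbed by the actinometer: 3.46×10⁻⁷ / 0.308 = 1.123×10⁻⁶ mol.
Φ(unknown) = 1.87×10⁻⁸ / 1.123×10⁻⁶ = 0.017.

Φ = 0.017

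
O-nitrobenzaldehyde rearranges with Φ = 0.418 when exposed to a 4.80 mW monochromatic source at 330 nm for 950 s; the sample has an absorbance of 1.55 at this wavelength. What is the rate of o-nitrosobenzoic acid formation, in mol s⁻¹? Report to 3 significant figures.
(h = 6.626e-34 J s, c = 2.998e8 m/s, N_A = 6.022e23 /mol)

5.38e-9 mol s⁻¹

Photon energy at 330 nm: hc/λ = (6.626e-34)(2.998e8)/(330e-9) = 6.020e-19 J.
Energy delivered: (4.80 mW)(950 s) = 4.560 J.
Photons incident: 4.560 / 6.020e-19 = 7.575e18, i.e. 7.575e18/6.022e23 = 1.258e-5 mol.
Fraction absorbed: 1 − 10^(−1.55) = 0.9718.
Photons absorbed: 0.9718 × 1.258e-5 = 1.223e-5 mol.
Product formed: 0.418 × 1.223e-5 = 5.112e-6 mol.
Rate: 5.112e-6 / 950 s = 5.38e-9 mol s⁻¹.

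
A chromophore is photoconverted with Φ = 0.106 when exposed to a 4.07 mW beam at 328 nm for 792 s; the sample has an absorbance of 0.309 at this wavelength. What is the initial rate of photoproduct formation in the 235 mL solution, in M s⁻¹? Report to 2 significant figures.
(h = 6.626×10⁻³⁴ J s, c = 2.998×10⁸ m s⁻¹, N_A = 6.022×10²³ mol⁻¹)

2.6×10⁻⁹ M s⁻¹

Photon energy at 328 nm: hc/λ = (6.626×10⁻³⁴)(2.998×10⁸)/(328×10⁻⁹) = 6.056×10⁻¹⁹ J.
Energy delivered: (4.07 mW)(792 s) = 3.223 J.
Photons incident: 3.223 / 6.056×10⁻¹⁹ = 5.322×10¹⁸, i.e. 5.322×10¹⁸/6.022×10²³ = 8.838×10⁻⁶ mol.
Fraction absorbed: 1 − 10^(−0.309) = 0.5091.
Photons absorbed: 0.5091 × 8.838×10⁻⁶ = 4.499×10⁻⁶ mol.
Product formed: 0.106 × 4.499×10⁻⁶ = 4.769×10⁻⁷ mol.
Rate: 4.769×10⁻⁷ mol / (792 s × 0.235 L) = 2.6×10⁻⁹ M s⁻¹.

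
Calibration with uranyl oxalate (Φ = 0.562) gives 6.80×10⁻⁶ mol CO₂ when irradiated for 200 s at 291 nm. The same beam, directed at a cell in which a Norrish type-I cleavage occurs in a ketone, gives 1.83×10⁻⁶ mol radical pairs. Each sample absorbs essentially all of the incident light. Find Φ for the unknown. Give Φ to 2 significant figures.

Φ = 0.15

Photons absorbed by the actinometer: 6.80×10⁻⁶ / 0.562 = 1.210×10⁻⁵ mol.
Φ(unknown) = 1.83×10⁻⁶ / 1.210×10⁻⁵ = 0.15.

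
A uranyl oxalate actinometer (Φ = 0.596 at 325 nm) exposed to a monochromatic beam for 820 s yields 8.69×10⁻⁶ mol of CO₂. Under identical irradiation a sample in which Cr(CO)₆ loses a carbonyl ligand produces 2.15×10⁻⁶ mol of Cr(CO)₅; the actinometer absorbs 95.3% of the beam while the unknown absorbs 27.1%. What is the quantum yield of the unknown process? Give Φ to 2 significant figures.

Φ = 0.52

Photons absorbed by the actinometer: 8.69×10⁻⁶ / 0.596 = 1.458×10⁻⁵ mol.
Incident flux: 1.458×10⁻⁵ / 0.953 = 1.530×10⁻⁵ einstein.
Absorbed by unknown: 0.271 × 1.530×10⁻⁵ = 4.146×10⁻⁶ mol.
Φ(unknown) = 2.15×10⁻⁶ / 4.146×10⁻⁶ = 0.52.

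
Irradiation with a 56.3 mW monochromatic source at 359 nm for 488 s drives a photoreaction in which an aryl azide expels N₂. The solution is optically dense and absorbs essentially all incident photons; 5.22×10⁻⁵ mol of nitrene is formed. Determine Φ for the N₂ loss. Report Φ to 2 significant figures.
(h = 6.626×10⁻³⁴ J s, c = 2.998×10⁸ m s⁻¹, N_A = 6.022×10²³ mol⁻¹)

Φ = 0.63

Photon energy at 359 nm: hc/λ = (6.626×10⁻³⁴)(2.998×10⁸)/(359×10⁻⁹) = 5.533×10⁻¹⁹ J.
Energy delivered: (56.3 mW)(488 s) = 27.47 J.
Photons incident: 27.47 / 5.533×10⁻¹⁹ = 4.965×10¹⁹, i.e. 4.965×10¹⁹/6.022×10²³ = 8.245×10⁻⁵ mol.
Φ = 5.22×10⁻⁵ mol / 8.245×10⁻⁵ mol photons = 0.63.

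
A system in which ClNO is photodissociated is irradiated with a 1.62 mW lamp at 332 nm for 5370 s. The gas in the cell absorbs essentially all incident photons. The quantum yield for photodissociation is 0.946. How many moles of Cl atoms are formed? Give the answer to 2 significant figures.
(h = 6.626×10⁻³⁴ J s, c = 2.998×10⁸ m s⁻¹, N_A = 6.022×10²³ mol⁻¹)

Photon energy at 332 nm: hc/λ = (6.626×10⁻³⁴)(2.998×10⁸)/(332×10⁻⁹) = 5.983×10⁻¹⁹ J.
Energy delivered: (1.62 mW)(5370 s) = 8.699 J.
Photons incident: 8.699 / 5.983×10⁻¹⁹ = 1.454×10¹⁹, i.e. 1.454×10¹⁹/6.022×10²³ = 2.414×10⁻⁵ mol.
Product: Φ × n_abs = 0.946 × 2.414×10⁻⁵ = 2.284×10⁻⁵ mol.

2.3×10⁻⁵ mol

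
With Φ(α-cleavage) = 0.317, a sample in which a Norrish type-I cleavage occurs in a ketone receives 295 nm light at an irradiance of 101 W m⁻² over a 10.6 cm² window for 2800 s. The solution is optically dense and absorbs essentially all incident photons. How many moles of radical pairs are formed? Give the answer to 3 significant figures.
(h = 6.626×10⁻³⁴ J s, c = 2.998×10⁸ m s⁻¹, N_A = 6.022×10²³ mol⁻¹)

2.34×10⁻⁴ mol

Photon energy at 295 nm: hc/λ = (6.626×10⁻³⁴)(2.998×10⁸)/(295×10⁻⁹) = 6.734×10⁻¹⁹ J.
Energy delivered: (101 W m⁻²)(10.6×10⁻⁴ m²)(2800 s) = 299.8 J.
Photons incident: 299.8 / 6.734×10⁻¹⁹ = 4.452×10²⁰, i.e. 4.452×10²⁰/6.022×10²³ = 7.393×10⁻⁴ mol.
Product: Φ × n_abs = 0.317 × 7.393×10⁻⁴ = 2.344×10⁻⁴ mol.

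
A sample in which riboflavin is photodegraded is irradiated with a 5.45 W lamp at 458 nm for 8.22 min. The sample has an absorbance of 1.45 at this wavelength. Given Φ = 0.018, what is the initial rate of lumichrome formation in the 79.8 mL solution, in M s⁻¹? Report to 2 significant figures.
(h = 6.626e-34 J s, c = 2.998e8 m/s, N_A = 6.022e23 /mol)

Photon energy at 458 nm: hc/λ = (6.626e-34)(2.998e8)/(458e-9) = 4.337e-19 J.
Energy delivered: (5.45 W)(493.2 s) = 2688 J.
Photons incident: 2688 / 4.337e-19 = 6.198e21, i.e. 6.198e21/6.022e23 = 0.01029 mol.
Fraction absorbed: 1 − 10^(−1.45) = 0.9645.
Photons absorbed: 0.9645 × 0.01029 = 0.009925 mol.
Product formed: 0.018 × 0.009925 = 1.786e-4 mol.
Rate: 1.786e-4 mol / (493.2 s × 0.0798 L) = 4.5e-6 M s⁻¹.

4.5e-6 M s⁻¹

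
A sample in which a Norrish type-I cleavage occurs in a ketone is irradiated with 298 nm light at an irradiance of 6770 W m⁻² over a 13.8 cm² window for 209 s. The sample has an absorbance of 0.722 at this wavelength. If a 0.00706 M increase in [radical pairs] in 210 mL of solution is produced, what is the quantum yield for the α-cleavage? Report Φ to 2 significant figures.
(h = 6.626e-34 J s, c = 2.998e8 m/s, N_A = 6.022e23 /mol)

Φ = 0.38

Product: (0.00706 M)(0.21 L) = 0.001483 mol.
Photon energy at 298 nm: hc/λ = (6.626e-34)(2.998e8)/(298e-9) = 6.666e-19 J.
Energy delivered: (6770 W m⁻²)(13.8e-4 m²)(209 s) = 1953 J.
Photons incident: 1953 / 6.666e-19 = 2.930e21, i.e. 2.930e21/6.022e23 = 0.004865 mol.
Fraction absorbed: 1 − 10^(−0.722) = 0.8103.
Photons absorbed: 0.8103 × 0.004865 = 0.003942 mol.
Φ = 0.001483 mol / 0.003942 mol photons = 0.38.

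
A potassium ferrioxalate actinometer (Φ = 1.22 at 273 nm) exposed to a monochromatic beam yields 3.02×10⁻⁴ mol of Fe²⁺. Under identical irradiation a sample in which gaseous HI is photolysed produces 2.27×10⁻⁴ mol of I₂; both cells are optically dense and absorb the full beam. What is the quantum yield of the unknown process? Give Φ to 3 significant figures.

Φ = 0.917

Photons absorbed by the actinometer: 3.02×10⁻⁴ / 1.22 = 2.475×10⁻⁴ mol.
Φ(unknown) = 2.27×10⁻⁴ / 2.475×10⁻⁴ = 0.917.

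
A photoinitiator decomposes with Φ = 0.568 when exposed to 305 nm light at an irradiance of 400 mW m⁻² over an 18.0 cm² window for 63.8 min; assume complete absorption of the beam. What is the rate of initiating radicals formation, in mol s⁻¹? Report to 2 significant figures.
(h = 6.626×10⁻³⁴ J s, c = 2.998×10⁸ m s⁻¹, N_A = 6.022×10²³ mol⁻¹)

Photon energy at 305 nm: hc/λ = (6.626×10⁻³⁴)(2.998×10⁸)/(305×10⁻⁹) = 6.513×10⁻¹⁹ J.
Energy delivered: (400 mW m⁻²)(18.0×10⁻⁴ m²)(3828 s) = 2.756 J.
Photons incident: 2.756 / 6.513×10⁻¹⁹ = 4.232×10¹⁸, i.e. 4.232×10¹⁸/6.022×10²³ = 7.028×10⁻⁶ mol.
Product formed: 0.568 × 7.028×10⁻⁶ = 3.992×10⁻⁶ mol.
Rate: 3.992×10⁻⁶ / 3828 s = 1.0×10⁻⁹ mol s⁻¹.

1.0×10⁻⁹ mol s⁻¹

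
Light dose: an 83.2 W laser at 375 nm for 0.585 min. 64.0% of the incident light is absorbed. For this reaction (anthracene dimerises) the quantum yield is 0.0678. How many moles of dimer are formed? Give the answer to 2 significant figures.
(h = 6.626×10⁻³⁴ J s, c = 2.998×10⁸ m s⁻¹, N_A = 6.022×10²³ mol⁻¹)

Photon energy at 375 nm: hc/λ = (6.626×10⁻³⁴)(2.998×10⁸)/(375×10⁻⁹) = 5.297×10⁻¹⁹ J.
Energy delivered: (83.2 W)(35.1 s) = 2920 J.
Photons incident: 2920 / 5.297×10⁻¹⁹ = 5.513×10²¹, i.e. 5.513×10²¹/6.022×10²³ = 0.009155 mol.
Photons absorbed: 0.640 × 0.009155 = 0.005859 mol.
Product: Φ × n_abs = 0.0678 × 0.005859 = 3.972×10⁻⁴ mol.

4.0×10⁻⁴ mol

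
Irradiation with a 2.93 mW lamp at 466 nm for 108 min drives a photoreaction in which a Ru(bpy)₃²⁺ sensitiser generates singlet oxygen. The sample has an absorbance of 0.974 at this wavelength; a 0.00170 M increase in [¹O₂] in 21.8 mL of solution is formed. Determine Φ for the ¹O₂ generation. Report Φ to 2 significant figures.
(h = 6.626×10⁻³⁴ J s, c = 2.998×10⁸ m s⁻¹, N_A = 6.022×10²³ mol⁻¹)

Product: (0.00170 M)(0.0218 L) = 3.706×10⁻⁵ mol.
Photon energy at 466 nm: hc/λ = (6.626×10⁻³⁴)(2.998×10⁸)/(466×10⁻⁹) = 4.263×10⁻¹⁹ J.
Energy delivered: (2.93 mW)(6480 s) = 18.99 J.
Photons incident: 18.99 / 4.263×10⁻¹⁹ = 4.455×10¹⁹, i.e. 4.455×10¹⁹/6.022×10²³ = 7.398×10⁻⁵ mol.
Fraction absorbed: 1 − 10^(−0.974) = 0.8938.
Photons absorbed: 0.8938 × 7.398×10⁻⁵ = 6.612×10⁻⁵ mol.
Φ = 3.706×10⁻⁵ mol / 6.612×10⁻⁵ mol photons = 0.56.

Φ = 0.56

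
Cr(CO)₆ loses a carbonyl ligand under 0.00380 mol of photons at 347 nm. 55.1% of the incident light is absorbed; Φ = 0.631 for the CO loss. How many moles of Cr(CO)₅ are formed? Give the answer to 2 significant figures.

0.0013 mol

Photons absorbed: 0.551 × 0.00380 = 0.002094 mol.
Product: Φ × n_abs = 0.631 × 0.002094 = 0.001321 mol.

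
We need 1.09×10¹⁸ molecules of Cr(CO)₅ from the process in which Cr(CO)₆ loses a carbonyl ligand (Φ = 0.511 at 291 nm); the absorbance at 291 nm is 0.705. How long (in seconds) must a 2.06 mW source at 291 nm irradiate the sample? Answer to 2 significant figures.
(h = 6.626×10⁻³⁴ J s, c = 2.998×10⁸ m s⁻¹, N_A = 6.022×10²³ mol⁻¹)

Product: 1.09×10¹⁸ / 6.022×10²³ = 1.810×10⁻⁶ mol.
Photons that must be absorbed: 1.810×10⁻⁶ / 0.511 = 3.542×10⁻⁶ mol.
Fraction absorbed: 1 − 10^(−0.705) = 0.8028.
Incident photons needed: 3.542×10⁻⁶ / 0.8028 = 4.412×10⁻⁶ mol.
Photon energy: hc/λ = 6.826×10⁻¹⁹ J; per mole, 4.111×10⁵ J mol⁻¹.
Energy required: 4.412×10⁻⁶ × 4.111×10⁵ = 1.814 J.
Time: 1.814 J / 0.00206 W = 880 s.

t ≈ 880 s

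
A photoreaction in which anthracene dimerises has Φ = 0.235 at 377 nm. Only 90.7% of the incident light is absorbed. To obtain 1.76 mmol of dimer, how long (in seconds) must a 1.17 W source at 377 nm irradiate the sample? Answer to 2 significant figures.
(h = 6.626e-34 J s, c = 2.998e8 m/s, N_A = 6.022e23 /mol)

t ≈ 2200 s

Product: 1.76 mmol = 0.00176 mol.
Photons that must be absorbed: 0.00176 / 0.235 = 0.007489 mol.
Incident photons needed: 0.007489 / 0.907 = 0.008257 mol.
Photon energy: hc/λ = 5.269e-19 J; per mole, 3.173e5 J mol⁻¹.
Energy required: 0.008257 × 3.173e5 = 2620 J.
Time: 2620 J / 1.17 W = 2200 s.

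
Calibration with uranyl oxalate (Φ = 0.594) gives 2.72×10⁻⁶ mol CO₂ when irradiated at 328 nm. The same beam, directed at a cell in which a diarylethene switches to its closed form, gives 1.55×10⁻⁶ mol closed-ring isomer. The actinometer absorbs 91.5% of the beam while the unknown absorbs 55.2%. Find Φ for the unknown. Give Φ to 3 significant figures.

Photons absorbed by the actinometer: 2.72×10⁻⁶ / 0.594 = 4.579×10⁻⁶ mol.
Incident flux: 4.579×10⁻⁶ / 0.915 = 5.004×10⁻⁶ einstein.
Absorbed by unknown: 0.552 × 5.004×10⁻⁶ = 2.762×10⁻⁶ mol.
Φ(unknown) = 1.55×10⁻⁶ / 2.762×10⁻⁶ = 0.561.

Φ = 0.561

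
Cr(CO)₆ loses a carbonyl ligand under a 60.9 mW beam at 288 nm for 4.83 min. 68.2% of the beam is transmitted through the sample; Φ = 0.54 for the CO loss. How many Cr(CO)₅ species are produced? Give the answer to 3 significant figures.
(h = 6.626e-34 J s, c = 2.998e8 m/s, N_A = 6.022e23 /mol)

Photon energy at 288 nm: hc/λ = (6.626e-34)(2.998e8)/(288e-9) = 6.897e-19 J.
Energy delivered: (60.9 mW)(289.8 s) = 17.65 J.
Photons incident: 17.65 / 6.897e-19 = 2.559e19, i.e. 2.559e19/6.022e23 = 4.249e-5 mol.
Fraction absorbed: 1 − 68.2/100 = 0.3180.
Photons absorbed: 0.3180 × 4.249e-5 = 1.351e-5 mol.
Product: Φ × n_abs = 0.54 × 1.351e-5 = 7.295e-6 mol.
As a count: 7.295e-6 × 6.022e23 = 4.39e18.

4.39e18 species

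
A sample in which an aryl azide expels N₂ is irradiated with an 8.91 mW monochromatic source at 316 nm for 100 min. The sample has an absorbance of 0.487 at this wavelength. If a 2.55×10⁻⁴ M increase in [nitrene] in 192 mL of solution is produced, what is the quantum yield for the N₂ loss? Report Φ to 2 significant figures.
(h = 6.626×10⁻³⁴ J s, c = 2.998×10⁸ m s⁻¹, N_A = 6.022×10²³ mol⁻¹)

Φ = 0.51

Product: (2.55×10⁻⁴ M)(0.192 L) = 4.896×10⁻⁵ mol.
Photon energy at 316 nm: hc/λ = (6.626×10⁻³⁴)(2.998×10⁸)/(316×10⁻⁹) = 6.286×10⁻¹⁹ J.
Energy delivered: (8.91 mW)(6000 s) = 53.46 J.
Photons incident: 53.46 / 6.286×10⁻¹⁹ = 8.505×10¹⁹, i.e. 8.505×10¹⁹/6.022×10²³ = 1.412×10⁻⁴ mol.
Fraction absorbed: 1 − 10^(−0.487) = 0.6742.
Photons absorbed: 0.6742 × 1.412×10⁻⁴ = 9.520×10⁻⁵ mol.
Φ = 4.896×10⁻⁵ mol / 9.520×10⁻⁵ mol photons = 0.51.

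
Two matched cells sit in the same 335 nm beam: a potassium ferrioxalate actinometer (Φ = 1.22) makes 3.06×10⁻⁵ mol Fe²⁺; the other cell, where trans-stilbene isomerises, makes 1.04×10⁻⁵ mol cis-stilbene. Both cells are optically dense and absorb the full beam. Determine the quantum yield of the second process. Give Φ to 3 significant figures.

Photons absorbed by the actinometer: 3.06×10⁻⁵ / 1.22 = 2.508×10⁻⁵ mol.
Φ(unknown) = 1.04×10⁻⁵ / 2.508×10⁻⁵ = 0.415.

Φ = 0.415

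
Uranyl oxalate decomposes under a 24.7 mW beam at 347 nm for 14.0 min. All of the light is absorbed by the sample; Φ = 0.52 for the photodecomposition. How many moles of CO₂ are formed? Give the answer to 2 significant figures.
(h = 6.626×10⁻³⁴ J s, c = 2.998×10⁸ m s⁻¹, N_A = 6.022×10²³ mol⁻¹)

Photon energy at 347 nm: hc/λ = (6.626×10⁻³⁴)(2.998×10⁸)/(347×10⁻⁹) = 5.725×10⁻¹⁹ J.
Energy delivered: (24.7 mW)(840 s) = 20.75 J.
Photons incident: 20.75 / 5.725×10⁻¹⁹ = 3.624×10¹⁹, i.e. 3.624×10¹⁹/6.022×10²³ = 6.018×10⁻⁵ mol.
Product: Φ × n_abs = 0.52 × 6.018×10⁻⁵ = 3.129×10⁻⁵ mol.

3.1×10⁻⁵ mol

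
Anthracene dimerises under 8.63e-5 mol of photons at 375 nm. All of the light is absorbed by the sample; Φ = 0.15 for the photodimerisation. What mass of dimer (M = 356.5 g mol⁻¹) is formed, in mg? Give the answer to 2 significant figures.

Product: Φ × n_abs = 0.15 × 8.63e-5 = 1.294e-5 mol.
Mass: 1.294e-5 × 356.5 = 0.004613 g = 4.6 mg.

4.6 mg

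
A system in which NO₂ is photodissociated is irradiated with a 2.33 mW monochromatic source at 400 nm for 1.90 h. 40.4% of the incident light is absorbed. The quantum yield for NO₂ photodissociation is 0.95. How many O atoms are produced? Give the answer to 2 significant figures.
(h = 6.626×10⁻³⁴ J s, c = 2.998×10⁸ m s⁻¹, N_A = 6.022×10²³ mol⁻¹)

Photon energy at 400 nm: hc/λ = (6.626×10⁻³⁴)(2.998×10⁸)/(400×10⁻⁹) = 4.966×10⁻¹⁹ J.
Energy delivered: (2.33 mW)(6840 s) = 15.94 J.
Photons incident: 15.94 / 4.966×10⁻¹⁹ = 3.210×10¹⁹, i.e. 3.210×10¹⁹/6.022×10²³ = 5.330×10⁻⁵ mol.
Photons absorbed: 0.404 × 5.330×10⁻⁵ = 2.153×10⁻⁵ mol.
Product: Φ × n_abs = 0.95 × 2.153×10⁻⁵ = 2.045×10⁻⁵ mol.
As a count: 2.045×10⁻⁵ × 6.022×10²³ = 1.2×10¹⁹.

1.2×10¹⁹ atoms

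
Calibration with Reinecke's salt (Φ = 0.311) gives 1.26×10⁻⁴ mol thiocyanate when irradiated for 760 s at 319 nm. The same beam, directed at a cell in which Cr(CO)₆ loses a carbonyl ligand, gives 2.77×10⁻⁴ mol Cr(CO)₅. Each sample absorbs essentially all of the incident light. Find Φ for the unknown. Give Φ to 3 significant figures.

Φ = 0.684

Photons absorbed by the actinometer: 1.26×10⁻⁴ / 0.311 = 4.051×10⁻⁴ mol.
Φ(unknown) = 2.77×10⁻⁴ / 4.051×10⁻⁴ = 0.684.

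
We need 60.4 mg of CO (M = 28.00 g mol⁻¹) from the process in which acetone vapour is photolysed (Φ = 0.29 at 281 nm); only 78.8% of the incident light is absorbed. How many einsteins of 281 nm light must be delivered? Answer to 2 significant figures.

Product: 60.4 mg / 28.00 g mol⁻¹ = 0.002157 mol.
Photons that must be absorbed: 0.002157 / 0.29 = 0.007438 mol.
Incident photons needed: 0.007438 / 0.788 = 0.009439 mol.

0.0094 einstein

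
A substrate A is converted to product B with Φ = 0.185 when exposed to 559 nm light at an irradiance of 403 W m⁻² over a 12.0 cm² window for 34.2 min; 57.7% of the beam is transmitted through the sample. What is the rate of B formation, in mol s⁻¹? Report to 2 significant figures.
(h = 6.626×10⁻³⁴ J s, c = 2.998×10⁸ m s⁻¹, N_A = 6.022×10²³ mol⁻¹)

Photon energy at 559 nm: hc/λ = (6.626×10⁻³⁴)(2.998×10⁸)/(559×10⁻⁹) = 3.554×10⁻¹⁹ J.
Energy delivered: (403 W m⁻²)(12.0×10⁻⁴ m²)(2052 s) = 992.3 J.
Photons incident: 992.3 / 3.554×10⁻¹⁹ = 2.792×10²¹, i.e. 2.792×10²¹/6.022×10²³ = 0.004636 mol.
Fraction absorbed: 1 − 57.7/100 = 0.4230.
Photons absorbed: 0.4230 × 0.004636 = 0.001961 mol.
Product formed: 0.185 × 0.001961 = 3.628×10⁻⁴ mol.
Rate: 3.628×10⁻⁴ / 2052 s = 1.8×10⁻⁷ mol s⁻¹.

1.8×10⁻⁷ mol s⁻¹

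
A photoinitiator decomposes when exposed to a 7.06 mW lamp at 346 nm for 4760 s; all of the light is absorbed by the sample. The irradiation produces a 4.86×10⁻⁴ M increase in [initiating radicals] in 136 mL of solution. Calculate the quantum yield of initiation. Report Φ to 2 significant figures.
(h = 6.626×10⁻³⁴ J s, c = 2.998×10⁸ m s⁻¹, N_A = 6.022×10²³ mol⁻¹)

Φ = 0.68

Product: (4.86×10⁻⁴ M)(0.136 L) = 6.610×10⁻⁵ mol.
Photon energy at 346 nm: hc/λ = (6.626×10⁻³⁴)(2.998×10⁸)/(346×10⁻⁹) = 5.741×10⁻¹⁹ J.
Energy delivered: (7.06 mW)(4760 s) = 33.61 J.
Photons incident: 33.61 / 5.741×10⁻¹⁹ = 5.854×10¹⁹, i.e. 5.854×10¹⁹/6.022×10²³ = 9.721×10⁻⁵ mol.
Φ = 6.610×10⁻⁵ mol / 9.721×10⁻⁵ mol photons = 0.68.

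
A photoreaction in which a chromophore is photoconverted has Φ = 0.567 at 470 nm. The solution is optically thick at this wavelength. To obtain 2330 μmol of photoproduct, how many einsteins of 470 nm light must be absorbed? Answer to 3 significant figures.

0.00411 einstein

Product: 2330 μmol = 0.00233 mol.
Photons that must be absorbed: 0.00233 / 0.567 = 0.004109 mol.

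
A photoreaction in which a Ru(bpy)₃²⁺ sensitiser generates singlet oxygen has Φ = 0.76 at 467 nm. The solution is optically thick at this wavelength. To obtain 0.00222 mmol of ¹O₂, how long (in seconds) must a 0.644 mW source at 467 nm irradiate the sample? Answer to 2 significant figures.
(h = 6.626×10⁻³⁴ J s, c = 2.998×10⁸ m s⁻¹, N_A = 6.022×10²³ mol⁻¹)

t ≈ 1200 s

Product: 0.00222 mmol = 2.22×10⁻⁶ mol.
Photons that must be absorbed: 2.22×10⁻⁶ / 0.76 = 2.921×10⁻⁶ mol.
Photon energy: hc/λ = 4.254×10⁻¹⁹ J; per mole, 2.562×10⁵ J mol⁻¹.
Energy required: 2.921×10⁻⁶ × 2.562×10⁵ = 0.7484 J.
Time: 0.7484 J / 0.000644 W = 1200 s.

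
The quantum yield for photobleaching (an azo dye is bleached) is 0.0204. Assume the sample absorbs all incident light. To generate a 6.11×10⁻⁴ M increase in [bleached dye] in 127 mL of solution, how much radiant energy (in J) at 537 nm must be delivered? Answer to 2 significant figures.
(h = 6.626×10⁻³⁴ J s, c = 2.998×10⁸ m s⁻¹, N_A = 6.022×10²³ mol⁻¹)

Product: (6.11×10⁻⁴ M)(0.127 L) = 7.760×10⁻⁵ mol.
Photons that must be absorbed: 7.760×10⁻⁵ / 0.0204 = 0.003804 mol.
Photon energy: hc/λ = 3.699×10⁻¹⁹ J; per mole, 2.228×10⁵ J mol⁻¹.
Energy required: 0.003804 × 2.228×10⁵ = 850 J.

850 J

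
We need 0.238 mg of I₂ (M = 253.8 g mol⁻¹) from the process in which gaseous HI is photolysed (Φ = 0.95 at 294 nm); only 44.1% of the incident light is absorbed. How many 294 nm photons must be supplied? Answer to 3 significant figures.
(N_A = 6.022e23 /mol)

1.35e18 photons

Product: 0.238 mg / 253.8 g mol⁻¹ = 9.377e-7 mol.
Photons that must be absorbed: 9.377e-7 / 0.95 = 9.871e-7 mol.
Incident photons needed: 9.871e-7 / 0.441 = 2.238e-6 mol.
Photon count: 2.238e-6 × 6.022e23 = 1.35e18.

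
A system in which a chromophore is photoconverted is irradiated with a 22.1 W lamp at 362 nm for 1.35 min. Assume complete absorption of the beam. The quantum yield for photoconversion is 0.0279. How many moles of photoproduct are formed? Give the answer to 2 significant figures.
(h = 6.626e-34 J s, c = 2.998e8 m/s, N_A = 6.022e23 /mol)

Photon energy at 362 nm: hc/λ = (6.626e-34)(2.998e8)/(362e-9) = 5.487e-19 J.
Energy delivered: (22.1 W)(81 s) = 1790 J.
Photons incident: 1790 / 5.487e-19 = 3.262e21, i.e. 3.262e21/6.022e23 = 0.005417 mol.
Product: Φ × n_abs = 0.0279 × 0.005417 = 1.511e-4 mol.

1.5e-4 mol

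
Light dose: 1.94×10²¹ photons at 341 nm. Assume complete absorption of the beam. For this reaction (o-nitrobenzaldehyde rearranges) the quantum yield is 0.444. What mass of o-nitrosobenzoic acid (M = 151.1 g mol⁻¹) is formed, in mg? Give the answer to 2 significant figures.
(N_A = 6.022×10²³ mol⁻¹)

Moles of photons: 1.94×10²¹ / 6.022×10²³ = 0.003222 mol.
Product: Φ × n_abs = 0.444 × 0.003222 = 0.001431 mol.
Mass: 0.001431 × 151.1 = 0.2162 g = 220 mg.

220 mg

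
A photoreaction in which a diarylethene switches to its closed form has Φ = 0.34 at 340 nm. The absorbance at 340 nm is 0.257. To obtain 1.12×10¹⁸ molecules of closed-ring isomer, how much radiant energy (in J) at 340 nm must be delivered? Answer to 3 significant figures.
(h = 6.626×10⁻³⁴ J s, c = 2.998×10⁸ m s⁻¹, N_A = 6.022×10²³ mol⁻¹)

4.31 J

Product: 1.12×10¹⁸ / 6.022×10²³ = 1.860×10⁻⁶ mol.
Photons that must be absorbed: 1.860×10⁻⁶ / 0.34 = 5.471×10⁻⁶ mol.
Fraction absorbed: 1 − 10^(−0.257) = 0.4466.
Incident photons needed: 5.471×10⁻⁶ / 0.4466 = 1.225×10⁻⁵ mol.
Photon energy: hc/λ = 5.843×10⁻¹⁹ J; per mole, 3.519×10⁵ J mol⁻¹.
Energy required: 1.225×10⁻⁵ × 3.519×10⁵ = 4.31 J.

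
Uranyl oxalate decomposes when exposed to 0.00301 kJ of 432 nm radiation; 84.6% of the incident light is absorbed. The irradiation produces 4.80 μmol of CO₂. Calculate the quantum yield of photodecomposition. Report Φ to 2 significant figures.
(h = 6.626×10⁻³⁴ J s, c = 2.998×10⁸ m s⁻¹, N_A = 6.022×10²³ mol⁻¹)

Φ = 0.52

Product: 4.80 μmol = 4.80×10⁻⁶ mol.
Photon energy at 432 nm: hc/λ = (6.626×10⁻³⁴)(2.998×10⁸)/(432×10⁻⁹) = 4.598×10⁻¹⁹ J.
Incident energy: 0.00301 kJ = 3.01 J.
Photons incident: 3.01 / 4.598×10⁻¹⁹ = 6.546×10¹⁸, i.e. 6.546×10¹⁸/6.022×10²³ = 1.087×10⁻⁵ mol.
Photons absorbed: 0.846 × 1.087×10⁻⁵ = 9.196×10⁻⁶ mol.
Φ = 4.80×10⁻⁶ mol / 9.196×10⁻⁶ mol photons = 0.52.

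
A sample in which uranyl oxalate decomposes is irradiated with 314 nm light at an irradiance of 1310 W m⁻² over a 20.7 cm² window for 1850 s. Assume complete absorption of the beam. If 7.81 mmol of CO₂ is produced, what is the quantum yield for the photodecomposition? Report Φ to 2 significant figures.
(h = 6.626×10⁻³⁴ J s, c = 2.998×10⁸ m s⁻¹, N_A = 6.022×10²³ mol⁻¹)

Φ = 0.59

Product: 7.81 mmol = 0.00781 mol.
Photon energy at 314 nm: hc/λ = (6.626×10⁻³⁴)(2.998×10⁸)/(314×10⁻⁹) = 6.326×10⁻¹⁹ J.
Energy delivered: (1310 W m⁻²)(20.7×10⁻⁴ m²)(1850 s) = 5017 J.
Photons incident: 5017 / 6.326×10⁻¹⁹ = 7.931×10²¹, i.e. 7.931×10²¹/6.022×10²³ = 0.01317 mol.
Φ = 0.00781 mol / 0.01317 mol photons = 0.59.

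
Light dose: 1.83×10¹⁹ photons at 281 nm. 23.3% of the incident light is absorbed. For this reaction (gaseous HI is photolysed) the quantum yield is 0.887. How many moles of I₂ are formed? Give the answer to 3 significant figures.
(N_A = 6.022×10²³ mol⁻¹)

Moles of photons: 1.83×10¹⁹ / 6.022×10²³ = 3.039×10⁻⁵ mol.
Photons absorbed: 0.233 × 3.039×10⁻⁵ = 7.081×10⁻⁶ mol.
Product: Φ × n_abs = 0.887 × 7.081×10⁻⁶ = 6.281×10⁻⁶ mol.

6.28×10⁻⁶ mol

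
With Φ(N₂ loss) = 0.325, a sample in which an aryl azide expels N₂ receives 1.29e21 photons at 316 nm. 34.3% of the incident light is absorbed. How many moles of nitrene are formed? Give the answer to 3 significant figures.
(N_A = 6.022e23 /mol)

2.39e-4 mol

Moles of photons: 1.29e21 / 6.022e23 = 0.002142 mol.
Photons absorbed: 0.343 × 0.002142 = 7.347e-4 mol.
Product: Φ × n_abs = 0.325 × 7.347e-4 = 2.388e-4 mol.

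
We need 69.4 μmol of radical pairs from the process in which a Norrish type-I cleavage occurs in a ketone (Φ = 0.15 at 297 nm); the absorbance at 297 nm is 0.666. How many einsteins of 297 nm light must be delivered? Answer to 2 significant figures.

5.9×10⁻⁴ einstein

Product: 69.4 μmol = 6.94×10⁻⁵ mol.
Photons that must be absorbed: 6.94×10⁻⁵ / 0.15 = 4.627×10⁻⁴ mol.
Fraction absorbed: 1 − 10^(−0.666) = 0.7842.
Incident photons needed: 4.627×10⁻⁴ / 0.7842 = 5.900×10⁻⁴ mol.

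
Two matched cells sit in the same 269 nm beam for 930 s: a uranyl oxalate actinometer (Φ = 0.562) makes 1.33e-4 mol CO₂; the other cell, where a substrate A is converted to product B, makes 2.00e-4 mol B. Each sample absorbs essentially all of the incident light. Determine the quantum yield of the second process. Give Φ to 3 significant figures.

Photons absorbed by the actinometer: 1.33e-4 / 0.562 = 2.367e-4 mol.
Φ(unknown) = 2.00e-4 / 2.367e-4 = 0.845.

Φ = 0.845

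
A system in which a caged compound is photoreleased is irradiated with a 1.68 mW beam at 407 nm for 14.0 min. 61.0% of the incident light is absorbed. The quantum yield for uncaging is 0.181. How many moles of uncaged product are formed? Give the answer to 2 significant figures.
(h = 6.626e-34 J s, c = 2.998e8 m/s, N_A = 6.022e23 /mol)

Photon energy at 407 nm: hc/λ = (6.626e-34)(2.998e8)/(407e-9) = 4.881e-19 J.
Energy delivered: (1.68 mW)(840 s) = 1.411 J.
Photons incident: 1.411 / 4.881e-19 = 2.891e18, i.e. 2.891e18/6.022e23 = 4.801e-6 mol.
Photons absorbed: 0.610 × 4.801e-6 = 2.929e-6 mol.
Product: Φ × n_abs = 0.181 × 2.929e-6 = 5.301e-7 mol.

5.3e-7 mol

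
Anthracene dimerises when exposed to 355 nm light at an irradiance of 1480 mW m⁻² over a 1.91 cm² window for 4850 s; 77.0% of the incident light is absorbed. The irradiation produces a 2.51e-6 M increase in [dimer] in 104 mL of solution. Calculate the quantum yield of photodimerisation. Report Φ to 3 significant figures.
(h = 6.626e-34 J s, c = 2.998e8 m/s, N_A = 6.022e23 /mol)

Φ = 0.0833

Product: (2.51e-6 M)(0.104 L) = 2.610e-7 mol.
Photon energy at 355 nm: hc/λ = (6.626e-34)(2.998e8)/(355e-9) = 5.596e-19 J.
Energy delivered: (1480 mW m⁻²)(1.91e-4 m²)(4850 s) = 1.371 J.
Photons incident: 1.371 / 5.596e-19 = 2.450e18, i.e. 2.450e18/6.022e23 = 4.068e-6 mol.
Photons absorbed: 0.770 × 4.068e-6 = 3.132e-6 mol.
Φ = 2.610e-7 mol / 3.132e-6 mol photons = 0.0833.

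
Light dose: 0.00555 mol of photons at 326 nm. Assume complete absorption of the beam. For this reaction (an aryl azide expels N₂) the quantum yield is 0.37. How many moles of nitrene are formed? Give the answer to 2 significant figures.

0.0021 mol

Product: Φ × n_abs = 0.37 × 0.00555 = 0.002054 mol.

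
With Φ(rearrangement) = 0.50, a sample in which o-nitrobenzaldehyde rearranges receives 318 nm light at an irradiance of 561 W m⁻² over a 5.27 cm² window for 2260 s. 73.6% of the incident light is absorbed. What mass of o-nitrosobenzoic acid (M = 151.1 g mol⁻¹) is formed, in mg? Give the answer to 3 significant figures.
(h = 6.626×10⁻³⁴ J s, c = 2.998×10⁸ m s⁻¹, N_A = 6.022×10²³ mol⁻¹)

Photon energy at 318 nm: hc/λ = (6.626×10⁻³⁴)(2.998×10⁸)/(318×10⁻⁹) = 6.247×10⁻¹⁹ J.
Energy delivered: (561 W m⁻²)(5.27×10⁻⁴ m²)(2260 s) = 668.2 J.
Photons incident: 668.2 / 6.247×10⁻¹⁹ = 1.070×10²¹, i.e. 1.070×10²¹/6.022×10²³ = 0.001777 mol.
Photons absorbed: 0.736 × 0.001777 = 0.001308 mol.
Product: Φ × n_abs = 0.50 × 0.001308 = 6.540×10⁻⁴ mol.
Mass: 6.540×10⁻⁴ × 151.1 = 0.09882 g = 98.8 mg.

98.8 mg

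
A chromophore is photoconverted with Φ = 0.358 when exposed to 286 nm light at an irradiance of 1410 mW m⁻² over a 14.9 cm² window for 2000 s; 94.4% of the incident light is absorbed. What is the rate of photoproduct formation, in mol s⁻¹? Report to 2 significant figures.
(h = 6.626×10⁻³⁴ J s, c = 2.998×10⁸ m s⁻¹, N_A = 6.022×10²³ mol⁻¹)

Photon energy at 286 nm: hc/λ = (6.626×10⁻³⁴)(2.998×10⁸)/(286×10⁻⁹) = 6.946×10⁻¹⁹ J.
Energy delivered: (1410 mW m⁻²)(14.9×10⁻⁴ m²)(2000 s) = 4.202 J.
Photons incident: 4.202 / 6.946×10⁻¹⁹ = 6.050×10¹⁸, i.e. 6.050×10¹⁸/6.022×10²³ = 1.005×10⁻⁵ mol.
Photons absorbed: 0.944 × 1.005×10⁻⁵ = 9.487×10⁻⁶ mol.
Product formed: 0.358 × 9.487×10⁻⁶ = 3.396×10⁻⁶ mol.
Rate: 3.396×10⁻⁶ / 2000 s = 1.7×10⁻⁹ mol s⁻¹.

1.7×10⁻⁹ mol s⁻¹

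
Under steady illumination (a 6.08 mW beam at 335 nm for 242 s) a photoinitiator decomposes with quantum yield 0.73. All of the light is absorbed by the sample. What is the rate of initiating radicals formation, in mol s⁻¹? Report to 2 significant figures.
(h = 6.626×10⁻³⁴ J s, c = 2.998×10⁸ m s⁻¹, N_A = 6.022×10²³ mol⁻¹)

1.2×10⁻⁸ mol s⁻¹

Photon energy at 335 nm: hc/λ = (6.626×10⁻³⁴)(2.998×10⁸)/(335×10⁻⁹) = 5.930×10⁻¹⁹ J.
Energy delivered: (6.08 mW)(242 s) = 1.471 J.
Photons incident: 1.471 / 5.930×10⁻¹⁹ = 2.481×10¹⁸, i.e. 2.481×10¹⁸/6.022×10²³ = 4.120×10⁻⁶ mol.
Product formed: 0.73 × 4.120×10⁻⁶ = 3.008×10⁻⁶ mol.
Rate: 3.008×10⁻⁶ / 242 s = 1.2×10⁻⁸ mol s⁻¹.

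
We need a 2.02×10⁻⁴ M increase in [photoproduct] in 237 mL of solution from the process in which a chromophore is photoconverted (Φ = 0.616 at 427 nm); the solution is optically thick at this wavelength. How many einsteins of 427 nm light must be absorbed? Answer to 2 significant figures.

7.8×10⁻⁵ einstein

Product: (2.02×10⁻⁴ M)(0.237 L) = 4.787×10⁻⁵ mol.
Photons that must be absorbed: 4.787×10⁻⁵ / 0.616 = 7.771×10⁻⁵ mol.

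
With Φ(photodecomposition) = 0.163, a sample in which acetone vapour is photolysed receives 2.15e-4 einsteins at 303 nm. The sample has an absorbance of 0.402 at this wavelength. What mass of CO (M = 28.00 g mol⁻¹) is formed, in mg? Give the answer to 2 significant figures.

0.59 mg

Fraction absorbed: 1 − 10^(−0.402) = 0.6037.
Photons absorbed: 0.6037 × 2.15e-4 = 1.298e-4 mol.
Product: Φ × n_abs = 0.163 × 1.298e-4 = 2.116e-5 mol.
Mass: 2.116e-5 × 28.00 = 5.925e-4 g = 0.59 mg.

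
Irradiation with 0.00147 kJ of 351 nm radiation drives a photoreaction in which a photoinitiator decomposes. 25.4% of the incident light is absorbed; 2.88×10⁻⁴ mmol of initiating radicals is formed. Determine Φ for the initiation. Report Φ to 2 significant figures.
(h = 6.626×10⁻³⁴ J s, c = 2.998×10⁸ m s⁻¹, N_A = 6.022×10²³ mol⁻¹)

Product: 2.88×10⁻⁴ mmol = 2.88×10⁻⁷ mol.
Photon energy at 351 nm: hc/λ = (6.626×10⁻³⁴)(2.998×10⁸)/(351×10⁻⁹) = 5.659×10⁻¹⁹ J.
Incident energy: 0.00147 kJ = 1.47 J.
Photons incident: 1.47 / 5.659×10⁻¹⁹ = 2.598×10¹⁸, i.e. 2.598×10¹⁸/6.022×10²³ = 4.314×10⁻⁶ mol.
Photons absorbed: 0.254 × 4.314×10⁻⁶ = 1.096×10⁻⁶ mol.
Φ = 2.88×10⁻⁷ mol / 1.096×10⁻⁶ mol photons = 0.26.

Φ = 0.26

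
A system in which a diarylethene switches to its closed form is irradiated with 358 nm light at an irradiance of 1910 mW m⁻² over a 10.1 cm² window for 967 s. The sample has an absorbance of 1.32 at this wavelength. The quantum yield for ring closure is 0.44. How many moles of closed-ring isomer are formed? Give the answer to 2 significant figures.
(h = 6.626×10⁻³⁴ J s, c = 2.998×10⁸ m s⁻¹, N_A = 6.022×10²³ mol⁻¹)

Photon energy at 358 nm: hc/λ = (6.626×10⁻³⁴)(2.998×10⁸)/(358×10⁻⁹) = 5.549×10⁻¹⁹ J.
Energy delivered: (1910 mW m⁻²)(10.1×10⁻⁴ m²)(967 s) = 1.865 J.
Photons incident: 1.865 / 5.549×10⁻¹⁹ = 3.361×10¹⁸, i.e. 3.361×10¹⁸/6.022×10²³ = 5.581×10⁻⁶ mol.
Fraction absorbed: 1 − 10^(−1.32) = 0.9521.
Photons absorbed: 0.9521 × 5.581×10⁻⁶ = 5.314×10⁻⁶ mol.
Product: Φ × n_abs = 0.44 × 5.314×10⁻⁶ = 2.338×10⁻⁶ mol.

2.3×10⁻⁶ mol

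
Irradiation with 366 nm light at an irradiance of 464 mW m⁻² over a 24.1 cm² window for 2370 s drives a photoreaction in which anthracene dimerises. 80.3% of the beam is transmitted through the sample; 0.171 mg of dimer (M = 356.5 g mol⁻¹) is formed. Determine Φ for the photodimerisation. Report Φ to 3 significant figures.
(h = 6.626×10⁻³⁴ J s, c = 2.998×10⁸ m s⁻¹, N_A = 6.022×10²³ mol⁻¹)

Product: 0.171 mg / 356.5 g mol⁻¹ = 4.797×10⁻⁷ mol.
Photon energy at 366 nm: hc/λ = (6.626×10⁻³⁴)(2.998×10⁸)/(366×10⁻⁹) = 5.428×10⁻¹⁹ J.
Energy delivered: (464 mW m⁻²)(24.1×10⁻⁴ m²)(2370 s) = 2.650 J.
Photons incident: 2.650 / 5.428×10⁻¹⁹ = 4.882×10¹⁸, i.e. 4.882×10¹⁸/6.022×10²³ = 8.107×10⁻⁶ mol.
Fraction absorbed: 1 − 80.3/100 = 0.1970.
Photons absorbed: 0.1970 × 8.107×10⁻⁶ = 1.597×10⁻⁶ mol.
Φ = 4.797×10⁻⁷ mol / 1.597×10⁻⁶ mol photons = 0.300.

Φ = 0.300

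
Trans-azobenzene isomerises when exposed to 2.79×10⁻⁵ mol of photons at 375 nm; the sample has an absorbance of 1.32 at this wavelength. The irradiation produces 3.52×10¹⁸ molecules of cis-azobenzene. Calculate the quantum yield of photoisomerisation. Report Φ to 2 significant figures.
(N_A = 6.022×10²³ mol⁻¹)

Φ = 0.22

Product: 3.52×10¹⁸ / 6.022×10²³ = 5.845×10⁻⁶ mol.
Fraction absorbed: 1 − 10^(−1.32) = 0.9521.
Photons absorbed: 0.9521 × 2.79×10⁻⁵ = 2.656×10⁻⁵ mol.
Φ = 5.845×10⁻⁶ mol / 2.656×10⁻⁵ mol photons = 0.22.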